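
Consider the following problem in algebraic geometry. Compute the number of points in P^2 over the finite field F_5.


P^2(F_5) has (q^(n+1) - 1)/(q - 1) points.
= 5^2 + 5^1 + 5^0
= 25 + 5 + 1
= 31

31


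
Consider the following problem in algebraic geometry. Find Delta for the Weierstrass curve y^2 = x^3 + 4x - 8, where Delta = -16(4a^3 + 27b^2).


Compute each component:
4a^3 = 4*4^3 = 4*64 = 256
27b^2 = 27*(-8)^2 = 27*64 = 1728
4a^3 + 27b^2 = 256 + 1728 = 1984
Delta = -16*1984 = -31744

-31744


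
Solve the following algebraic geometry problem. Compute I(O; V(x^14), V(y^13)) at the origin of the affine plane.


The intersection multiplicity of V(x^a) and V(y^b) at the origin is:
I(O; V(x^14), V(y^13)) = dim_k(k[x,y]/(x^14, y^13))
A basis for k[x,y]/(x^14, y^13) is the set of monomials x^i * y^j
where 0 <= i < 14 and 0 <= j < 13.
The number of such monomials is 14 * 13 = 182

182


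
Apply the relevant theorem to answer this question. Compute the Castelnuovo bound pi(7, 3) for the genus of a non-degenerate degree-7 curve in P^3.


Castelnuovo's bound: write d - 1 = m(r-1) + epsilon with 0 <= epsilon < r-1.
d - 1 = 7 - 1 = 6
r - 1 = 3 - 1 = 2
6 = 3*2 + 0, so m = 3, epsilon = 0
pi(d, r) = m(m-1)(r-1)/2 + m*epsilon
= 3*2*2/2 + 3*0
= 12/2 + 0
= 6 + 0 = 6

6


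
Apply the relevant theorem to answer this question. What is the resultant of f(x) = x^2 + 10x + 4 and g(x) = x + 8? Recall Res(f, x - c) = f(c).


For Res(f, x - c), we evaluate f at x = c.
f(-8) = (-8)^2 + 10*(-8) + 4
= 64 - 80 + 4
= -16 + 4 = -12
Res(f, g) = -12

-12


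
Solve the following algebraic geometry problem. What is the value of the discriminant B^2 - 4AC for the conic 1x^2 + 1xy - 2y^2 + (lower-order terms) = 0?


The discriminant of a conic Ax^2 + Bxy + Cy^2 + ... = 0 is B^2 - 4AC.
B^2 = 1^2 = 1
4AC = 4*1*(-2) = -8
Discriminant = 1 + 8 = 9

9


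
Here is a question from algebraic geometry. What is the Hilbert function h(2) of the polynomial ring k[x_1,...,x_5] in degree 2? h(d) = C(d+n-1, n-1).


The Hilbert function for the polynomial ring in 5 variables is:
h(d) = C(d+n-1, n-1)
h(2) = C(2+5-1, 5-1) = C(6, 4)
= 6! / (4! * 2!)
= 15

15


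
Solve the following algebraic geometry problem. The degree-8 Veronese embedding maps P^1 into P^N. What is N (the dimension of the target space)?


The Veronese embedding v_d: P^n -> P^N maps each point to all
degree-d monomials in n+1 homogeneous coordinates.
N = C(n+d, d) - 1
N = C(1+8, 8) - 1
N = C(9, 8) - 1
C(9, 8) = 9
N = 9 - 1 = 8

8


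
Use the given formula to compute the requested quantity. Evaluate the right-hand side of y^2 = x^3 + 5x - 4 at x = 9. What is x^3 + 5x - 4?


Compute x^3 + 5x - 4 at x = 9:
x^3 = 9^3 = 729
5*x = 5*9 = 45
Sum: 729 + 45 - 4 = 770

770


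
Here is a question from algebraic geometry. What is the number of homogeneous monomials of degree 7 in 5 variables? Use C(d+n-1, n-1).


The number of degree-7 monomials in 5 variables is C(d+n-1, n-1).
= C(7+5-1, 5-1) = C(11, 4)
= 330

330


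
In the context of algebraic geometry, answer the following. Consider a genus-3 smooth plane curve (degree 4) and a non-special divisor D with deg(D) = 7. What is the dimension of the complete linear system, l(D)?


First, compute the genus of a smooth plane curve of degree 4:
g = (d-1)(d-2)/2 = (4-1)(4-2)/2 = 3
For a non-special divisor D (i.e., h^1(D) = 0), Riemann-Roch gives:
l(D) = deg(D) - g + 1
Since deg(D) = 7 >= 2g - 1 = 5, D is non-special.
l(D) = 7 - 3 + 1 = 5

5


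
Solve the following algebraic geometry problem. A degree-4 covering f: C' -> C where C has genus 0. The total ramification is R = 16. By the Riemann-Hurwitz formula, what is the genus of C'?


Riemann-Hurwitz formula: 2g' - 2 = d(2g - 2) + R
Given: d = 4, g = 0, R = 16
2g' - 2 = 4*(2*0 - 2) + 16
2g' - 2 = 4*(-2) + 16
2g' - 2 = -8 + 16 = 8
2g' = 10
g' = 5

5


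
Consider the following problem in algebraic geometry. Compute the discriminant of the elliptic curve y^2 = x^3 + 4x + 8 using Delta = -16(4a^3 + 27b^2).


Compute each component:
4a^3 = 4*4^3 = 4*64 = 256
27b^2 = 27*8^2 = 27*64 = 1728
4a^3 + 27b^2 = 256 + 1728 = 1984
Delta = -16*1984 = -31744

-31744


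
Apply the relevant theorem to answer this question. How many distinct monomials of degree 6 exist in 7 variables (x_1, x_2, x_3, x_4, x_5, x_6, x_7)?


The number of degree-6 monomials in 7 variables is C(d+n-1, n-1).
= C(6+7-1, 7-1) = C(12, 6)
= 924

924


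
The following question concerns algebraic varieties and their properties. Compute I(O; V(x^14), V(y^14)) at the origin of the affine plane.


The intersection multiplicity of V(x^a) and V(y^b) at the origin is:
I(O; V(x^14), V(y^14)) = dim_k(k[x,y]/(x^14, y^14))
A basis for k[x,y]/(x^14, y^14) is the set of monomials x^i * y^j
where 0 <= i < 14 and 0 <= j < 14.
The number of such monomials is 14 * 14 = 196

196


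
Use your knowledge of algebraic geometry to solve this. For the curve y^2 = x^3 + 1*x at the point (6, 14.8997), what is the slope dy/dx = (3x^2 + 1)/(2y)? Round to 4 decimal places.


Using implicit differentiation of y^2 = x^3 + 1*x:
2y * dy/dx = 3x^2 + 1
dy/dx = (3x^2 + 1)/(2y)
Numerator: 3*6^2 + 1 = 109
Denominator: 2*14.8997 = 29.7994
dy/dx = 109/29.7994 = 3.6578

3.6578


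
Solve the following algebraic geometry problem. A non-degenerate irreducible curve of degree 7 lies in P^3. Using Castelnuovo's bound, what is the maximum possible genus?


Castelnuovo's bound: write d - 1 = m(r-1) + epsilon with 0 <= epsilon < r-1.
d - 1 = 7 - 1 = 6
r - 1 = 3 - 1 = 2
6 = 3*2 + 0, so m = 3, epsilon = 0
pi(d, r) = m(m-1)(r-1)/2 + m*epsilon
= 3*2*2/2 + 3*0
= 12/2 + 0
= 6 + 0 = 6

6


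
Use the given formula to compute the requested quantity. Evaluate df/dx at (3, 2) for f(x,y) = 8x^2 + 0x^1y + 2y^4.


df/dx = 2*8*x^1 + 1*0*x^0*y
At (3,2): 2*8*3^1 + 1*0*3^0*2
= 48 + 0
= 48

48


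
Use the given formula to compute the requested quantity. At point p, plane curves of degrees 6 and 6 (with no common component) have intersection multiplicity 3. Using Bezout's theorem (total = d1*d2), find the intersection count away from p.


By Bezout's theorem, the total intersection number is d1 * d2.
Total = 6 * 6 = 36
Intersection multiplicity at p = 3
Remaining intersections = 36 - 3 = 33

33


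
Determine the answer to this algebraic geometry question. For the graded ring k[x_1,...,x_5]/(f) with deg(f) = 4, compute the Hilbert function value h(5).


For R = k[x_1,...,x_n]/(f) with f homogeneous of degree e:
The Hilbert series is (1 - t^e)/(1 - t)^n.
So h(d) = C(d+n-1, n-1) - C(d-e+n-1, n-1) for d >= e.
With n=5, e=4, d=5:
C(5+5-1, 5-1) = C(9, 4) = 126
C(5-4+5-1, 5-1) = C(5, 4) = 5
h(5) = 126 - 5 = 121

121


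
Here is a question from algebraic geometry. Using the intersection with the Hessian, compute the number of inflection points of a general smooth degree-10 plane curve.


For a general smooth plane curve C of degree d, the inflection points are
the intersection of C with its Hessian curve, which has degree 3(d-2).
By Bezout, the total intersection number is d * 3(d-2) = 10 * 24 = 240.
For a general curve every flex is ordinary, so each contributes
multiplicity 1 to C·Hess(C), and the number of distinct inflection
points is 3d(d-2).
Inflection points = 3*10*(10-2) = 3*10*8 = 240

240


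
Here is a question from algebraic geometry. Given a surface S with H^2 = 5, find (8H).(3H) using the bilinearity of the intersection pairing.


Using bilinearity of the intersection pairing on a surface S:
(aH).(bH) = ab * (H.H)
We have H^2 = 5.
D.E = (8H).(3H) = 8*3*5
= 24*5
= 120

120


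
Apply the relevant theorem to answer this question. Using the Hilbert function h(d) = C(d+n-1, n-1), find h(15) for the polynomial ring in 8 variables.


The Hilbert function for the polynomial ring in 8 variables is:
h(d) = C(d+n-1, n-1)
h(15) = C(15+8-1, 8-1) = C(22, 7)
= 22! / (7! * 15!)
= 170544

170544


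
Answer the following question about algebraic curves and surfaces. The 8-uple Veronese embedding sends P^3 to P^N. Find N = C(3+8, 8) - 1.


The Veronese embedding v_d: P^n -> P^N maps each point to all
degree-d monomials in n+1 homogeneous coordinates.
N = C(n+d, d) - 1
N = C(3+8, 8) - 1
N = C(11, 8) - 1
C(11, 8) = 165
N = 165 - 1 = 164

164


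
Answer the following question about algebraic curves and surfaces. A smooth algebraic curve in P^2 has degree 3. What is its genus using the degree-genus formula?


Using the genus formula for smooth plane curves:
g = (d-1)(d-2)/2
g = (3-1)(3-2)/2
g = 2*1/2
g = 2/2 = 1

1


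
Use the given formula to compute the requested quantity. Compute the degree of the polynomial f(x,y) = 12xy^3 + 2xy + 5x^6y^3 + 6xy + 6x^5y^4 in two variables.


Examine each term for its total degree (sum of exponents).
  Term '12xy^3' has total degree 1+3 = 4.
  Term '2xy' has total degree 1+1 = 2.
  Term '5x^6y^3' has total degree 6+3 = 9.
  Term '6xy' has total degree 1+1 = 2.
  Term '6x^5y^4' has total degree 5+4 = 9.
The maximum total degree among all terms is 9.

9


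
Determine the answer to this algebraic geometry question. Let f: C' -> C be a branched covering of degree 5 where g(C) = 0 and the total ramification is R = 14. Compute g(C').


Riemann-Hurwitz formula: 2g' - 2 = d(2g - 2) + R
Given: d = 5, g = 0, R = 14
2g' - 2 = 5*(2*0 - 2) + 14
2g' - 2 = 5*(-2) + 14
2g' - 2 = -10 + 14 = 4
2g' = 6
g' = 3

3


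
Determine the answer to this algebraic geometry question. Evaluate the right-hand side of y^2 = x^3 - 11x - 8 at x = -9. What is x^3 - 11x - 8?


Compute x^3 - 11x - 8 at x = -9:
x^3 = (-9)^3 = -729
(-11)*x = (-11)*(-9) = 99
Sum: -729 + 99 - 8 = -638

-638


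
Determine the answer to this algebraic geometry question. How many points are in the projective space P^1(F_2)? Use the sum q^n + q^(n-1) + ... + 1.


P^1(F_2) has (q^(n+1) - 1)/(q - 1) points.
= 2^1 + 2^0
= 2 + 1
= 3

3


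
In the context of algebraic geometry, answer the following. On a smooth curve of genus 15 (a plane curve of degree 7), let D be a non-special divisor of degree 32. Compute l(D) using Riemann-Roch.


First, compute the genus of a smooth plane curve of degree 7:
g = (d-1)(d-2)/2 = (7-1)(7-2)/2 = 15
For a non-special divisor D (i.e., h^1(D) = 0), Riemann-Roch gives:
l(D) = deg(D) - g + 1
Since deg(D) = 32 >= 2g - 1 = 29, D is non-special.
l(D) = 32 - 15 + 1 = 18

18


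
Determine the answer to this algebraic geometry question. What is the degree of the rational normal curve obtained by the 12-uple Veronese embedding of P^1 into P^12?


The rational normal curve in P^12 is the image of P^1 under the 12-uple Veronese.
A general hyperplane in P^12 pulls back to a degree-12 form on P^1, which has 12 zeros,
so the curve meets a general hyperplane in 12 points. Degree = 12.

12


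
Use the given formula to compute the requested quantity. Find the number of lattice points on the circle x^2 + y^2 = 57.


Systematically check integer values of x where x^2 <= 57.
For each valid x, check if 57 - x^2 is a perfect square.
Total integer solutions found: 0

0


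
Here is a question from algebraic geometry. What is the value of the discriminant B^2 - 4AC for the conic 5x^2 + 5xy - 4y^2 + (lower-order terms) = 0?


The discriminant of a conic Ax^2 + Bxy + Cy^2 + ... = 0 is B^2 - 4AC.
B^2 = 5^2 = 25
4AC = 4*5*(-4) = -80
Discriminant = 25 + 80 = 105

105


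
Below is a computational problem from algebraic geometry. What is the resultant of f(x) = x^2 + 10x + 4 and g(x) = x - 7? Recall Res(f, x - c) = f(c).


For Res(f, x - c), we evaluate f at x = c.
f(7) = 7^2 + 10*7 + 4
= 49 + 70 + 4
= 119 + 4 = 123
Res(f, g) = 123

123


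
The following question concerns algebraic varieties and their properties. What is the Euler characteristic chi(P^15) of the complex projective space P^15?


The complex projective space P^15 has one cell in each even real dimension 0, 2, ..., 30.
The cohomology groups are H^{2k}(P^15) = Z for k = 0,...,15, and 0 otherwise.
Euler characteristic = sum of Betti numbers = 1 per even-dimensional cohomology group.
chi(P^15) = 15 + 1 = 16

16


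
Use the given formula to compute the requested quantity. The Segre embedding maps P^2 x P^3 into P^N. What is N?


The Segre embedding maps P^m x P^n into P^N via
all products of coordinates from each factor.
N = (m+1)(n+1) - 1
N = (2+1)(3+1) - 1
N = 3*4 - 1
N = 12 - 1 = 11

11


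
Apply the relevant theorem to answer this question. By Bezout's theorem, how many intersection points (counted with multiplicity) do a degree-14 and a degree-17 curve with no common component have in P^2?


Bezout's theorem states the intersection count equals the product of degrees.
Intersection count = 14 * 17 = 238

238


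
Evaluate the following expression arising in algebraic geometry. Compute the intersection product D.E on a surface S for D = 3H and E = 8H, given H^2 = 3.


Using bilinearity of the intersection pairing on a surface S:
(aH).(bH) = ab * (H.H)
We have H^2 = 3.
D.E = (3H).(8H) = 3*8*3
= 24*3
= 72

72


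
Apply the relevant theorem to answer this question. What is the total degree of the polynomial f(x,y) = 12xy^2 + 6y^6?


Examine each term for its total degree (sum of exponents).
  Term '12xy^2' has total degree 1+2 = 3.
  Term '6y^6' has total degree 0+6 = 6.
The maximum total degree among all terms is 6.

6


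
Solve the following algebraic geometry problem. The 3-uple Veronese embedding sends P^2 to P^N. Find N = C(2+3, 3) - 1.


The Veronese embedding v_d: P^n -> P^N maps each point to all
degree-d monomials in n+1 homogeneous coordinates.
N = C(n+d, d) - 1
N = C(2+3, 3) - 1
N = C(5, 3) - 1
C(5, 3) = 10
N = 10 - 1 = 9

9


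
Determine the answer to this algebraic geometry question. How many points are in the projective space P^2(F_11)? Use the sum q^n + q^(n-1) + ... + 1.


P^2(F_11) has (q^(n+1) - 1)/(q - 1) points.
= 11^2 + 11^1 + 11^0
= 121 + 11 + 1
= 133

133


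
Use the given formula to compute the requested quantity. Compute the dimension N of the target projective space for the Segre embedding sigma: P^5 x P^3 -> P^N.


The Segre embedding maps P^m x P^n into P^N via
all products of coordinates from each factor.
N = (m+1)(n+1) - 1
N = (5+1)(3+1) - 1
N = 6*4 - 1
N = 24 - 1 = 23

23


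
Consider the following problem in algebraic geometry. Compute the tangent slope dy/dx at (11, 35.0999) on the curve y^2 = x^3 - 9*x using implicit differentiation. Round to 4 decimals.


Using implicit differentiation of y^2 = x^3 - 9*x:
2y * dy/dx = 3x^2 - 9
dy/dx = (3x^2 - 9)/(2y)
Numerator: 3*11^2 - 9 = 354
Denominator: 2*35.0999 = 70.1998
dy/dx = 354/70.1998 = 5.0427

5.0427


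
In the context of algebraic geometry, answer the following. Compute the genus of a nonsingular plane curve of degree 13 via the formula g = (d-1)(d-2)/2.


Using the genus formula for smooth plane curves:
g = (d-1)(d-2)/2
g = (13-1)(13-2)/2
g = 12*11/2
g = 132/2 = 66

66


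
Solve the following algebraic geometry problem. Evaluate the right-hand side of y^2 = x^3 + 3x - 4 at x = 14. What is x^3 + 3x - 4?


Compute x^3 + 3x - 4 at x = 14:
x^3 = 14^3 = 2744
3*x = 3*14 = 42
Sum: 2744 + 42 - 4 = 2782

2782


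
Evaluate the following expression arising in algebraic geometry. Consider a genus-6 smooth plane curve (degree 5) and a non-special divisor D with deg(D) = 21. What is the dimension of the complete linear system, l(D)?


First, compute the genus of a smooth plane curve of degree 5:
g = (d-1)(d-2)/2 = (5-1)(5-2)/2 = 6
For a non-special divisor D (i.e., h^1(D) = 0), Riemann-Roch gives:
l(D) = deg(D) - g + 1
Since deg(D) = 21 >= 2g - 1 = 11, D is non-special.
l(D) = 21 - 6 + 1 = 16

16


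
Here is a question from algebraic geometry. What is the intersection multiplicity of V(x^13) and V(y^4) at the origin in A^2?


The intersection multiplicity of V(x^a) and V(y^b) at the origin is:
I(O; V(x^13), V(y^4)) = dim_k(k[x,y]/(x^13, y^4))
A basis for k[x,y]/(x^13, y^4) is the set of monomials x^i * y^j
where 0 <= i < 13 and 0 <= j < 4.
The number of such monomials is 13 * 4 = 52

52


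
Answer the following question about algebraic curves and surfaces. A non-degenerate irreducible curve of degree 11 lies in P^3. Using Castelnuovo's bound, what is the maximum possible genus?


Castelnuovo's bound: write d - 1 = m(r-1) + epsilon with 0 <= epsilon < r-1.
d - 1 = 11 - 1 = 10
r - 1 = 3 - 1 = 2
10 = 5*2 + 0, so m = 5, epsilon = 0
pi(d, r) = m(m-1)(r-1)/2 + m*epsilon
= 5*4*2/2 + 5*0
= 40/2 + 0
= 20 + 0 = 20

20


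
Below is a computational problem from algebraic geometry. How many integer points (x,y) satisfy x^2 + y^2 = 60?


Systematically check integer values of x where x^2 <= 60.
For each valid x, check if 60 - x^2 is a perfect square.
Total integer solutions found: 0

0


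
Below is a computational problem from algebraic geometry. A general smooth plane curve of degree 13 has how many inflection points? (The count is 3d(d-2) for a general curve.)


For a general smooth plane curve C of degree d, the inflection points are
the intersection of C with its Hessian curve, which has degree 3(d-2).
By Bezout, the total intersection number is d * 3(d-2) = 13 * 33 = 429.
For a general curve every flex is ordinary, so each contributes
multiplicity 1 to C·Hess(C), and the number of distinct inflection
points is 3d(d-2).
Inflection points = 3*13*(13-2) = 3*13*11 = 429

429


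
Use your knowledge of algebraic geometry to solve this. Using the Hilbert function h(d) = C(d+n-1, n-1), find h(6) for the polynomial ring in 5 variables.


The Hilbert function for the polynomial ring in 5 variables is:
h(d) = C(d+n-1, n-1)
h(6) = C(6+5-1, 5-1) = C(10, 4)
= 10! / (4! * 6!)
= 210

210


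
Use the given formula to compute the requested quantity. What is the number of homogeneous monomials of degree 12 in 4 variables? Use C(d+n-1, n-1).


The number of degree-12 monomials in 4 variables is C(d+n-1, n-1).
= C(12+4-1, 4-1) = C(15, 3)
= 455

455


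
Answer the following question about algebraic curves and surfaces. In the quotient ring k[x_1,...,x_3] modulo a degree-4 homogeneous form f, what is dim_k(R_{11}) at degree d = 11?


For R = k[x_1,...,x_n]/(f) with f homogeneous of degree e:
The Hilbert series is (1 - t^e)/(1 - t)^n.
So h(d) = C(d+n-1, n-1) - C(d-e+n-1, n-1) for d >= e.
With n=3, e=4, d=11:
C(11+3-1, 3-1) = C(13, 2) = 78
C(11-4+3-1, 3-1) = C(9, 2) = 36
h(11) = 78 - 36 = 42

42


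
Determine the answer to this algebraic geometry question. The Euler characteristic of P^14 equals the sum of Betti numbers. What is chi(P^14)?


The complex projective space P^14 has one cell in each even real dimension 0, 2, ..., 28.
The cohomology groups are H^{2k}(P^14) = Z for k = 0,...,14, and 0 otherwise.
Euler characteristic = sum of Betti numbers = 1 per even-dimensional cohomology group.
chi(P^14) = 14 + 1 = 15

15


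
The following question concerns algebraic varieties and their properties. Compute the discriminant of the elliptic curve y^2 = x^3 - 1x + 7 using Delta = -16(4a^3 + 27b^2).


Compute each component:
4a^3 = 4*(-1)^3 = 4*(-1) = -4
27b^2 = 27*7^2 = 27*49 = 1323
4a^3 + 27b^2 = -4 + 1323 = 1319
Delta = -16*1319 = -21104

-21104


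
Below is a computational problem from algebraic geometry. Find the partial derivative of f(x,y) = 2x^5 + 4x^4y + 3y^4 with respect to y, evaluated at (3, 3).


df/dy = 4*x^4 + 4*3*y^3
At (3,3): 4*3^4 + 4*3*3^3
= 324 + 324
= 648

648


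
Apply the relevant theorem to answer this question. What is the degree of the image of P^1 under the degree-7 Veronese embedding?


The Veronese variety v_7(P^1) has degree d^r.
d^r = 7^1 = 7

7


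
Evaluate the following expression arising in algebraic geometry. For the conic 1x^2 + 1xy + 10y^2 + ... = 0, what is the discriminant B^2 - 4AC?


The discriminant of a conic Ax^2 + Bxy + Cy^2 + ... = 0 is B^2 - 4AC.
B^2 = 1^2 = 1
4AC = 4*1*10 = 40
Discriminant = 1 - 40 = -39

-39


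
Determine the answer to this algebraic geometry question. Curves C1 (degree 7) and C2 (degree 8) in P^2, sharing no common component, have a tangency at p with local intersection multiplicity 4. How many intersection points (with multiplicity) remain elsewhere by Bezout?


By Bezout's theorem, the total intersection number is d1 * d2.
Total = 7 * 8 = 56
Intersection multiplicity at p = 4
Remaining intersections = 56 - 4 = 52

52


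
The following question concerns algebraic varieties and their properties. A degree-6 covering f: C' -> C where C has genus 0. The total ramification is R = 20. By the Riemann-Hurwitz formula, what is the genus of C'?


Riemann-Hurwitz formula: 2g' - 2 = d(2g - 2) + R
Given: d = 6, g = 0, R = 20
2g' - 2 = 6*(2*0 - 2) + 20
2g' - 2 = 6*(-2) + 20
2g' - 2 = -12 + 20 = 8
2g' = 10
g' = 5

5


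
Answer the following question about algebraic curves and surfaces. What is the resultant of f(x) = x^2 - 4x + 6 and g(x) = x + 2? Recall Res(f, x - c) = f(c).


For Res(f, x - c), we evaluate f at x = c.
f(-2) = (-2)^2 - 4*(-2) + 6
= 4 + 8 + 6
= 12 + 6 = 18
Res(f, g) = 18

18


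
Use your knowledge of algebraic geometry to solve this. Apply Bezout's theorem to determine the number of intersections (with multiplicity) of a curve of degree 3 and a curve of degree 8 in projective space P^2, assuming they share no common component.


Bezout's theorem states the intersection count equals the product of degrees.
Intersection count = 3 * 8 = 24

24


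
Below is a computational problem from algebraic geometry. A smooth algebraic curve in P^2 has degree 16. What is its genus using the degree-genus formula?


Using the genus formula for smooth plane curves:
g = (d-1)(d-2)/2
g = (16-1)(16-2)/2
g = 15*14/2
g = 210/2 = 105

105


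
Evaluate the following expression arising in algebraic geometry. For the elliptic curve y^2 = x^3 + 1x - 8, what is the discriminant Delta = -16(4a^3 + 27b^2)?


Compute each component:
4a^3 = 4*1^3 = 4*1 = 4
27b^2 = 27*(-8)^2 = 27*64 = 1728
4a^3 + 27b^2 = 4 + 1728 = 1732
Delta = -16*1732 = -27712

-27712


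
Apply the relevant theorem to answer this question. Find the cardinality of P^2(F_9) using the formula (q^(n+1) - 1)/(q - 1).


P^2(F_9) has (q^(n+1) - 1)/(q - 1) points.
= 9^2 + 9^1 + 9^0
= 81 + 9 + 1
= 91

91


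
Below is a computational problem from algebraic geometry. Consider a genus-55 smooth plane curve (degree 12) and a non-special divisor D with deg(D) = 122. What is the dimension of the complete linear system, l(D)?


First, compute the genus of a smooth plane curve of degree 12:
g = (d-1)(d-2)/2 = (12-1)(12-2)/2 = 55
For a non-special divisor D (i.e., h^1(D) = 0), Riemann-Roch gives:
l(D) = deg(D) - g + 1
Since deg(D) = 122 >= 2g - 1 = 109, D is non-special.
l(D) = 122 - 55 + 1 = 68

68


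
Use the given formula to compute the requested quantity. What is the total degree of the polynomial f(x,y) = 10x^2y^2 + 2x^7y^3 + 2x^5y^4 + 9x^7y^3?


Examine each term for its total degree (sum of exponents).
  Term '10x^2y^2' has total degree 2+2 = 4.
  Term '2x^7y^3' has total degree 7+3 = 10.
  Term '2x^5y^4' has total degree 5+4 = 9.
  Term '9x^7y^3' has total degree 7+3 = 10.
The maximum total degree among all terms is 10.

10


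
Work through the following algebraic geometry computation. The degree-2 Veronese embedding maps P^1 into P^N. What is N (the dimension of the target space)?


The Veronese embedding v_d: P^n -> P^N maps each point to all
degree-d monomials in n+1 homogeneous coordinates.
N = C(n+d, d) - 1
N = C(1+2, 2) - 1
N = C(3, 2) - 1
C(3, 2) = 3
N = 3 - 1 = 2

2


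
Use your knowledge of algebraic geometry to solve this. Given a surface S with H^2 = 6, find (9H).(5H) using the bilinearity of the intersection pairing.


Using bilinearity of the intersection pairing on a surface S:
(aH).(bH) = ab * (H.H)
We have H^2 = 6.
D.E = (9H).(5H) = 9*5*6
= 45*6
= 270

270


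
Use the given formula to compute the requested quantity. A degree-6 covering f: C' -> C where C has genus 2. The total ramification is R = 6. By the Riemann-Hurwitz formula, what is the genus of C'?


Riemann-Hurwitz formula: 2g' - 2 = d(2g - 2) + R
Given: d = 6, g = 2, R = 6
2g' - 2 = 6*(2*2 - 2) + 6
2g' - 2 = 6*2 + 6
2g' - 2 = 12 + 6 = 18
2g' = 20
g' = 10

10


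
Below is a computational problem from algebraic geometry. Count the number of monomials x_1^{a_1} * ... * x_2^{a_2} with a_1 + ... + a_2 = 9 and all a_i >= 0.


The number of degree-9 monomials in 2 variables is C(d+n-1, n-1).
= C(9+2-1, 2-1) = C(10, 1)
= 10

10


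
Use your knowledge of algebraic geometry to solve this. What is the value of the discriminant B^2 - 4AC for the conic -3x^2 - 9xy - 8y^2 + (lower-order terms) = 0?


The discriminant of a conic Ax^2 + Bxy + Cy^2 + ... = 0 is B^2 - 4AC.
B^2 = (-9)^2 = 81
4AC = 4*(-3)*(-8) = 96
Discriminant = 81 - 96 = -15

-15


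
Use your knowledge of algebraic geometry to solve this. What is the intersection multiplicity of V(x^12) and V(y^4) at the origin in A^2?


The intersection multiplicity of V(x^a) and V(y^b) at the origin is:
I(O; V(x^12), V(y^4)) = dim_k(k[x,y]/(x^12, y^4))
A basis for k[x,y]/(x^12, y^4) is the set of monomials x^i * y^j
where 0 <= i < 12 and 0 <= j < 4.
The number of such monomials is 12 * 4 = 48

48


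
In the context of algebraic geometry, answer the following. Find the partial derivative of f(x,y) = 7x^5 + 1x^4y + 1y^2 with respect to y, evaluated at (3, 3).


df/dy = 1*x^4 + 2*1*y^1
At (3,3): 1*3^4 + 2*1*3^1
= 81 + 6
= 87

87


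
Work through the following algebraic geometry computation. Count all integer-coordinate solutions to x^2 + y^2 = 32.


Systematically check integer values of x where x^2 <= 32.
For each valid x, check if 32 - x^2 is a perfect square.
x=4: 32 - 16 = 16, sqrt = 4 (valid)
Total integer solutions found: 4

4


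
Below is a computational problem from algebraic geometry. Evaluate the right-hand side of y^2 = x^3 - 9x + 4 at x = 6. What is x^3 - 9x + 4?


Compute x^3 - 9x + 4 at x = 6:
x^3 = 6^3 = 216
(-9)*x = (-9)*6 = -54
Sum: 216 - 54 + 4 = 166

166


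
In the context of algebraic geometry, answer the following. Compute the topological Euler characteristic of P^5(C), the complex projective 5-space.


The complex projective space P^5 has one cell in each even real dimension 0, 2, ..., 10.
The cohomology groups are H^{2k}(P^5) = Z for k = 0,...,5, and 0 otherwise.
Euler characteristic = sum of Betti numbers = 1 per even-dimensional cohomology group.
chi(P^5) = 5 + 1 = 6

6


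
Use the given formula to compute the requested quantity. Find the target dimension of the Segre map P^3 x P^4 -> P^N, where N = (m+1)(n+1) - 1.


The Segre embedding maps P^m x P^n into P^N via
all products of coordinates from each factor.
N = (m+1)(n+1) - 1
N = (3+1)(4+1) - 1
N = 4*5 - 1
N = 20 - 1 = 19

19


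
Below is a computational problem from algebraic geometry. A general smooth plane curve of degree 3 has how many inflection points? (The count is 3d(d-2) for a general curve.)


For a general smooth plane curve C of degree d, the inflection points are
the intersection of C with its Hessian curve, which has degree 3(d-2).
By Bezout, the total intersection number is d * 3(d-2) = 3 * 3 = 9.
For a general curve every flex is ordinary, so each contributes
multiplicity 1 to C·Hess(C), and the number of distinct inflection
points is 3d(d-2).
Inflection points = 3*3*(3-2) = 3*3*1 = 9

9


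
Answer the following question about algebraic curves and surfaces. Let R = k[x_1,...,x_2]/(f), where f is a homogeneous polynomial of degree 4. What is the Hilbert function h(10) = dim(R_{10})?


For R = k[x_1,...,x_n]/(f) with f homogeneous of degree e:
The Hilbert series is (1 - t^e)/(1 - t)^n.
So h(d) = C(d+n-1, n-1) - C(d-e+n-1, n-1) for d >= e.
With n=2, e=4, d=10:
C(10+2-1, 2-1) = C(11, 1) = 11
C(10-4+2-1, 2-1) = C(7, 1) = 7
h(10) = 11 - 7 = 4

4


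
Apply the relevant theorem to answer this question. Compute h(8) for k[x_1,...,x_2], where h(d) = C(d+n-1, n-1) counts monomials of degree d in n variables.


The Hilbert function for the polynomial ring in 2 variables is:
h(d) = C(d+n-1, n-1)
h(8) = C(8+2-1, 2-1) = C(9, 1)
= 9! / (1! * 8!)
= 9

9


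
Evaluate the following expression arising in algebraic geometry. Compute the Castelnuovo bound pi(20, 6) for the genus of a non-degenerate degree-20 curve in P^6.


Castelnuovo's bound: write d - 1 = m(r-1) + epsilon with 0 <= epsilon < r-1.
d - 1 = 20 - 1 = 19
r - 1 = 6 - 1 = 5
19 = 3*5 + 4, so m = 3, epsilon = 4
pi(d, r) = m(m-1)(r-1)/2 + m*epsilon
= 3*2*5/2 + 3*4
= 30/2 + 12
= 15 + 12 = 27

27


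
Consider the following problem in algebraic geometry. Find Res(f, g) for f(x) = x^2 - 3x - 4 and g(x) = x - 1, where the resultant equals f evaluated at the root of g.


For Res(f, x - c), we evaluate f at x = c.
f(1) = 1^2 - 3*1 - 4
= 1 - 3 - 4
= -2 - 4 = -6
Res(f, g) = -6

-6


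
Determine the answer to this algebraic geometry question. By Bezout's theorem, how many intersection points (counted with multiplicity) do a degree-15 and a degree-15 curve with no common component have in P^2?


Bezout's theorem states the intersection count equals the product of degrees.
Intersection count = 15 * 15 = 225

225


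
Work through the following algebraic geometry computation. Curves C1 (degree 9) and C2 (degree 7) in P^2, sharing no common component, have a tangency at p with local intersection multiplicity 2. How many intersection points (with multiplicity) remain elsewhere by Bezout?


By Bezout's theorem, the total intersection number is d1 * d2.
Total = 9 * 7 = 63
Intersection multiplicity at p = 2
Remaining intersections = 63 - 2 = 61

61


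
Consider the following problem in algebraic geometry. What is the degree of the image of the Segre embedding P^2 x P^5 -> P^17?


The degree of the Segre variety P^2 x P^5 is C(m+n, m).
= C(7, 2)
= 21

21


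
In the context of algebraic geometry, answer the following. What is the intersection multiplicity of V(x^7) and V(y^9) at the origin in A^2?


The intersection multiplicity of V(x^a) and V(y^b) at the origin is:
I(O; V(x^7), V(y^9)) = dim_k(k[x,y]/(x^7, y^9))
A basis for k[x,y]/(x^7, y^9) is the set of monomials x^i * y^j
where 0 <= i < 7 and 0 <= j < 9.
The number of such monomials is 7 * 9 = 63

63


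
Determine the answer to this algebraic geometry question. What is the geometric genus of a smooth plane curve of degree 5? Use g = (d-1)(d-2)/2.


Using the genus formula for smooth plane curves:
g = (d-1)(d-2)/2
g = (5-1)(5-2)/2
g = 4*3/2
g = 12/2 = 6

6


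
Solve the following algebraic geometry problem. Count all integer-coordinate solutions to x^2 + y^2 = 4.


Systematically check integer values of x where x^2 <= 4.
For each valid x, check if 4 - x^2 is a perfect square.
x=0: 4 - 0 = 4, sqrt = 2 (valid)
x=2: 4 - 4 = 0, sqrt = 0 (valid)
Total integer solutions found: 4

4


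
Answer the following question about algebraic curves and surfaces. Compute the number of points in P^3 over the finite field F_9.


P^3(F_9) has (q^(n+1) - 1)/(q - 1) points.
= 9^3 + 9^2 + 9^1 + 9^0
= 729 + 81 + 9 + 1
= 820

820


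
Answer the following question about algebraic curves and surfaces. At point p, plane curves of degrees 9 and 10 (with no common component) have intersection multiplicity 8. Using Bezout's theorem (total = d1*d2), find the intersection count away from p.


By Bezout's theorem, the total intersection number is d1 * d2.
Total = 9 * 10 = 90
Intersection multiplicity at p = 8
Remaining intersections = 90 - 8 = 82

82


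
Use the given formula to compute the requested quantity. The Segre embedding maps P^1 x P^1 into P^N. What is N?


The Segre embedding maps P^m x P^n into P^N via
all products of coordinates from each factor.
N = (m+1)(n+1) - 1
N = (1+1)(1+1) - 1
N = 2*2 - 1
N = 4 - 1 = 3

3


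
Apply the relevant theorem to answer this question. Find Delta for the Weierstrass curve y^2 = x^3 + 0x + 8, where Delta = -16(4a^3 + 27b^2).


Compute each component:
4a^3 = 4*0^3 = 4*0 = 0
27b^2 = 27*8^2 = 27*64 = 1728
4a^3 + 27b^2 = 0 + 1728 = 1728
Delta = -16*1728 = -27648

-27648


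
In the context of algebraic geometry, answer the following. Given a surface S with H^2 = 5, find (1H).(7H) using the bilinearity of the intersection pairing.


Using bilinearity of the intersection pairing on a surface S:
(aH).(bH) = ab * (H.H)
We have H^2 = 5.
D.E = (1H).(7H) = 1*7*5
= 7*5
= 35

35


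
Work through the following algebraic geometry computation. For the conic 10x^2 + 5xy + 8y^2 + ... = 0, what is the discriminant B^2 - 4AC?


The discriminant of a conic Ax^2 + Bxy + Cy^2 + ... = 0 is B^2 - 4AC.
B^2 = 5^2 = 25
4AC = 4*10*8 = 320
Discriminant = 25 - 320 = -295

-295


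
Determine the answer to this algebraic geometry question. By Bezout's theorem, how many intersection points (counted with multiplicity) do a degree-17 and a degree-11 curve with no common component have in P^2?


Bezout's theorem states the intersection count equals the product of degrees.
Intersection count = 17 * 11 = 187

187


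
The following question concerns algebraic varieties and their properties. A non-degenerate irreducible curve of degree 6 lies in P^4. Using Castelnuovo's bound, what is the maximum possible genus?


Castelnuovo's bound: write d - 1 = m(r-1) + epsilon with 0 <= epsilon < r-1.
d - 1 = 6 - 1 = 5
r - 1 = 4 - 1 = 3
5 = 1*3 + 2, so m = 1, epsilon = 2
pi(d, r) = m(m-1)(r-1)/2 + m*epsilon
= 1*0*3/2 + 1*2
= 0/2 + 2
= 0 + 2 = 2

2


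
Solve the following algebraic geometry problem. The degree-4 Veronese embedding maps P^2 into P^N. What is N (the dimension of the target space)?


The Veronese embedding v_d: P^n -> P^N maps each point to all
degree-d monomials in n+1 homogeneous coordinates.
N = C(n+d, d) - 1
N = C(2+4, 4) - 1
N = C(6, 4) - 1
C(6, 4) = 15
N = 15 - 1 = 14

14


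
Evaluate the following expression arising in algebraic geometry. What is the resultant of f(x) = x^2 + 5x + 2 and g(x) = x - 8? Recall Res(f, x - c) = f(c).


For Res(f, x - c), we evaluate f at x = c.
f(8) = 8^2 + 5*8 + 2
= 64 + 40 + 2
= 104 + 2 = 106
Res(f, g) = 106

106


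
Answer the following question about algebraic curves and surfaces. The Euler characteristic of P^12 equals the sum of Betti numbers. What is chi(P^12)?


The complex projective space P^12 has one cell in each even real dimension 0, 2, ..., 24.
The cohomology groups are H^{2k}(P^12) = Z for k = 0,...,12, and 0 otherwise.
Euler characteristic = sum of Betti numbers = 1 per even-dimensional cohomology group.
chi(P^12) = 12 + 1 = 13

13


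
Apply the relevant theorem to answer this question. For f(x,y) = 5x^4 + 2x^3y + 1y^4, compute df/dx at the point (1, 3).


df/dx = 4*5*x^3 + 3*2*x^2*y
At (1,3): 4*5*1^3 + 3*2*1^2*3
= 20 + 18
= 38

38


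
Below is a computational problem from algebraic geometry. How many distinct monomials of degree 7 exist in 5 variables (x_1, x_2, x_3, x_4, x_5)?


The number of degree-7 monomials in 5 variables is C(d+n-1, n-1).
= C(7+5-1, 5-1) = C(11, 4)
= 330

330


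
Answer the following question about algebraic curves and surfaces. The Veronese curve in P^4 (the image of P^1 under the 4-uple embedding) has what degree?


The rational normal curve in P^4 is the image of P^1 under the 4-uple Veronese.
A general hyperplane in P^4 pulls back to a degree-4 form on P^1, which has 4 zeros,
so the curve meets a general hyperplane in 4 points. Degree = 4.

4


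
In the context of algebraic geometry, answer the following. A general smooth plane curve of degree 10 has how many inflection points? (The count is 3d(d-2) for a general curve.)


For a general smooth plane curve C of degree d, the inflection points are
the intersection of C with its Hessian curve, which has degree 3(d-2).
By Bezout, the total intersection number is d * 3(d-2) = 10 * 24 = 240.
For a general curve every flex is ordinary, so each contributes
multiplicity 1 to C·Hess(C), and the number of distinct inflection
points is 3d(d-2).
Inflection points = 3*10*(10-2) = 3*10*8 = 240

240


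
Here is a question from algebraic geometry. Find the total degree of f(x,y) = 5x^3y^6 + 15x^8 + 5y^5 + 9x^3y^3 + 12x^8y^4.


Examine each term for its total degree (sum of exponents).
  Term '5x^3y^6' has total degree 3+6 = 9.
  Term '15x^8' has total degree 8+0 = 8.
  Term '5y^5' has total degree 0+5 = 5.
  Term '9x^3y^3' has total degree 3+3 = 6.
  Term '12x^8y^4' has total degree 8+4 = 12.
The maximum total degree among all terms is 12.

12


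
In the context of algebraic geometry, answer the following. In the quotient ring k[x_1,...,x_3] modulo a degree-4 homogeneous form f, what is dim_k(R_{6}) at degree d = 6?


For R = k[x_1,...,x_n]/(f) with f homogeneous of degree e:
The Hilbert series is (1 - t^e)/(1 - t)^n.
So h(d) = C(d+n-1, n-1) - C(d-e+n-1, n-1) for d >= e.
With n=3, e=4, d=6:
C(6+3-1, 3-1) = C(8, 2) = 28
C(6-4+3-1, 3-1) = C(4, 2) = 6
h(6) = 28 - 6 = 22

22


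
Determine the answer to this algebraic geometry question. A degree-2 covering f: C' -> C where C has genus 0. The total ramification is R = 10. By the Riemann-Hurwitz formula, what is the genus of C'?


Riemann-Hurwitz formula: 2g' - 2 = d(2g - 2) + R
Given: d = 2, g = 0, R = 10
2g' - 2 = 2*(2*0 - 2) + 10
2g' - 2 = 2*(-2) + 10
2g' - 2 = -4 + 10 = 6
2g' = 8
g' = 4

4


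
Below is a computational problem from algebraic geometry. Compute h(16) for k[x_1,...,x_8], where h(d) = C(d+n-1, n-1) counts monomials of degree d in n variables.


The Hilbert function for the polynomial ring in 8 variables is:
h(d) = C(d+n-1, n-1)
h(16) = C(16+8-1, 8-1) = C(23, 7)
= 23! / (7! * 16!)
= 245157

245157


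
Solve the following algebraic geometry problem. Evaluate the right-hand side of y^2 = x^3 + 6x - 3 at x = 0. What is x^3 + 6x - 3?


Compute x^3 + 6x - 3 at x = 0:
x^3 = 0^3 = 0
6*x = 6*0 = 0
Sum: 0 + 0 - 3 = -3

-3


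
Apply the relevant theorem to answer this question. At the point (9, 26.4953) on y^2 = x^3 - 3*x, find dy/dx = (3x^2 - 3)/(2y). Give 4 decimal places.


Using implicit differentiation of y^2 = x^3 - 3*x:
2y * dy/dx = 3x^2 - 3
dy/dx = (3x^2 - 3)/(2y)
Numerator: 3*9^2 - 3 = 240
Denominator: 2*26.4953 = 52.9906
dy/dx = 240/52.9906 = 4.5291

4.5291


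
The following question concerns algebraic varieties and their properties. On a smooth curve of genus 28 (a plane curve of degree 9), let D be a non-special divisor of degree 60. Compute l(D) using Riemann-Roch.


First, compute the genus of a smooth plane curve of degree 9:
g = (d-1)(d-2)/2 = (9-1)(9-2)/2 = 28
For a non-special divisor D (i.e., h^1(D) = 0), Riemann-Roch gives:
l(D) = deg(D) - g + 1
Since deg(D) = 60 >= 2g - 1 = 55, D is non-special.
l(D) = 60 - 28 + 1 = 33

33


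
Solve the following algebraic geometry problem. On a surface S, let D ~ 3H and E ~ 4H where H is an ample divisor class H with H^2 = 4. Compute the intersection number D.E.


Using bilinearity of the intersection pairing on a surface S:
(aH).(bH) = ab * (H.H)
We have H^2 = 4.
D.E = (3H).(4H) = 3*4*4
= 12*4
= 48

48


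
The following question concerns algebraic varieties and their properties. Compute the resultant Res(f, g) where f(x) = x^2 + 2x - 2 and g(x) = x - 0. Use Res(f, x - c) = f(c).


For Res(f, x - c), we evaluate f at x = c.
f(0) = 0^2 + 2*0 - 2
= 0 + 0 - 2
= 0 - 2 = -2
Res(f, g) = -2

-2


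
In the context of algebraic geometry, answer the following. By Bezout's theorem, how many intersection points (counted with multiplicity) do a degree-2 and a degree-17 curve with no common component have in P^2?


Bezout's theorem states the intersection count equals the product of degrees.
Intersection count = 2 * 17 = 34

34


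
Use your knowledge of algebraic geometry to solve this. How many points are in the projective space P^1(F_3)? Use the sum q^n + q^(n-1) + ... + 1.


P^1(F_3) has (q^(n+1) - 1)/(q - 1) points.
= 3^1 + 3^0
= 3 + 1
= 4

4
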